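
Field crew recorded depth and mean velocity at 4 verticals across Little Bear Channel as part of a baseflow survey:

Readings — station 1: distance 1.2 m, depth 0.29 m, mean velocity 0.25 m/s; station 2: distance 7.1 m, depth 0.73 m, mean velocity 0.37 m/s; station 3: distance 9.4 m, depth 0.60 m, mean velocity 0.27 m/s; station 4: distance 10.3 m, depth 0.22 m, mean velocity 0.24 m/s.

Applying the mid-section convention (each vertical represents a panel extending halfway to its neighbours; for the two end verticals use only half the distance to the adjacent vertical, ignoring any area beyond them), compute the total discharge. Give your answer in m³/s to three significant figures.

w_1 = (7.1 − 1.2)/2 = 2.95 m; q_1 = 0.25 × 0.29 × 2.95 = 0.2139 m³/s
w_2 = (9.4 − 1.2)/2 = 4.1 m; q_2 = 0.37 × 0.73 × 4.1 = 1.107 m³/s
w_3 = (10.3 − 7.1)/2 = 1.6 m; q_3 = 0.27 × 0.60 × 1.6 = 0.2592 m³/s
w_4 = (10.3 − 9.4)/2 = 0.45 m; q_4 = 0.24 × 0.22 × 0.45 = 0.02376 m³/s
Q = Σ qᵢ = 1.604 m³/s

1.60 m³/s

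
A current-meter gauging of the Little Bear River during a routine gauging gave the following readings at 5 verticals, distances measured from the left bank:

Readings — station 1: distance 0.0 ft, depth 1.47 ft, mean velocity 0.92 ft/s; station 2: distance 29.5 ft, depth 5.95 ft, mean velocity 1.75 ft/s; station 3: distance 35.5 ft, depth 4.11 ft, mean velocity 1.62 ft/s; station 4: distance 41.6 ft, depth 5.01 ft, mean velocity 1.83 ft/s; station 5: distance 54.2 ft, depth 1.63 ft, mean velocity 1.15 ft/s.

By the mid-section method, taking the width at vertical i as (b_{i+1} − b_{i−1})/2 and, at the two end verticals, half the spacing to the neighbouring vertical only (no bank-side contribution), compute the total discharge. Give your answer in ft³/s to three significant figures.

w_1 = (29.5 − 0.0)/2 = 14.75 ft; q_1 = 0.92 × 1.47 × 14.75 = 19.95 ft³/s
w_2 = (35.5 − 0.0)/2 = 17.75 ft; q_2 = 1.75 × 5.95 × 17.75 = 184.8 ft³/s
w_3 = (41.6 − 29.5)/2 = 6.05 ft; q_3 = 1.62 × 4.11 × 6.05 = 40.28 ft³/s
w_4 = (54.2 − 35.5)/2 = 9.35 ft; q_4 = 1.83 × 5.01 × 9.35 = 85.72 ft³/s
w_5 = (54.2 − 41.6)/2 = 6.3 ft; q_5 = 1.15 × 1.63 × 6.3 = 11.81 ft³/s
Q = Σ qᵢ = 342.6 ft³/s

343 ft³/s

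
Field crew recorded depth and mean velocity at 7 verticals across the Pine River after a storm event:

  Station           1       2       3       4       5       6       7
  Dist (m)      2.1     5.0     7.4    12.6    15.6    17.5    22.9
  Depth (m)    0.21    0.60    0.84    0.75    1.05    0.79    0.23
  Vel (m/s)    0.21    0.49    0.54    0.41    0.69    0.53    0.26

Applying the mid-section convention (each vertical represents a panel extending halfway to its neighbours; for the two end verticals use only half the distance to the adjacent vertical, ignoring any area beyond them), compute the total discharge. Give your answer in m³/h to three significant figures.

w_1 = (5.0 − 2.1)/2 = 1.45 m; q_1 = 0.21 × 0.21 × 1.45 = 0.06395 m³/s
w_2 = (7.4 − 2.1)/2 = 2.65 m; q_2 = 0.49 × 0.60 × 2.65 = 0.7791 m³/s
w_3 = (12.6 − 5.0)/2 = 3.8 m; q_3 = 0.54 × 0.84 × 3.8 = 1.724 m³/s
w_4 = (15.6 − 7.4)/2 = 4.1 m; q_4 = 0.41 × 0.75 × 4.1 = 1.261 m³/s
w_5 = (17.5 − 12.6)/2 = 2.45 m; q_5 = 0.69 × 1.05 × 2.45 = 1.775 m³/s
w_6 = (22.9 − 15.6)/2 = 3.65 m; q_6 = 0.53 × 0.79 × 3.65 = 1.528 m³/s
w_7 = (22.9 − 17.5)/2 = 2.7 m; q_7 = 0.26 × 0.23 × 2.7 = 0.1615 m³/s
Q = Σ qᵢ = 7.292 m³/s
= 7.292 × 3600 = 26250 m³/h

26300 m³/h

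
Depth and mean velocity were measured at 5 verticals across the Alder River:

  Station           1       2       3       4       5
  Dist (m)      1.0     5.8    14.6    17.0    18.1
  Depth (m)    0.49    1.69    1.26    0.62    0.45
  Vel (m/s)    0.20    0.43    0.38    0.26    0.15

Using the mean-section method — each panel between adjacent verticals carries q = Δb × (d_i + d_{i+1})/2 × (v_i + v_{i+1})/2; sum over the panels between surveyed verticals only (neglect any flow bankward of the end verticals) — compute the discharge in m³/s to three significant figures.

7.75 m³/s

Panel 1-2: Δb = 4.8 m, d̄ = (0.49+1.69)/2 = 1.09, v̄ = (0.20+0.43)/2 = 0.315 → q = 4.8×1.09×0.315 = 1.648 m³/s
Panel 2-3: Δb = 8.8 m, d̄ = (1.69+1.26)/2 = 1.475, v̄ = (0.43+0.38)/2 = 0.405 → q = 8.8×1.475×0.405 = 5.257 m³/s
Panel 3-4: Δb = 2.4 m, d̄ = (1.26+0.62)/2 = 0.94, v̄ = (0.38+0.26)/2 = 0.32 → q = 2.4×0.94×0.32 = 0.7219 m³/s
Panel 4-5: Δb = 1.1 m, d̄ = (0.62+0.45)/2 = 0.535, v̄ = (0.26+0.15)/2 = 0.205 → q = 1.1×0.535×0.205 = 0.1206 m³/s
Q = Σ q = 7.748 m³/s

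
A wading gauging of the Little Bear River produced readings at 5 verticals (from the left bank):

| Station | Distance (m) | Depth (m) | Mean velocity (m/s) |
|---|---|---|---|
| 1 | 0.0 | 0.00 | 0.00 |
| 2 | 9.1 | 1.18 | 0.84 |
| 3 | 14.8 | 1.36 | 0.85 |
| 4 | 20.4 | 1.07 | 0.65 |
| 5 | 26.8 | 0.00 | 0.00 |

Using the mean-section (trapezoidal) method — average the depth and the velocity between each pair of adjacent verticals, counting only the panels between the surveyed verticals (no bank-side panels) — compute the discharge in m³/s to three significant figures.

Panel 1-2: Δb = 9.1 m, d̄ = (0.00+1.18)/2 = 0.59, v̄ = (0.00+0.84)/2 = 0.42 → q = 9.1×0.59×0.42 = 2.255 m³/s
Panel 2-3: Δb = 5.7 m, d̄ = (1.18+1.36)/2 = 1.27, v̄ = (0.84+0.85)/2 = 0.845 → q = 5.7×1.27×0.845 = 6.117 m³/s
Panel 3-4: Δb = 5.6 m, d̄ = (1.36+1.07)/2 = 1.215, v̄ = (0.85+0.65)/2 = 0.75 → q = 5.6×1.215×0.75 = 5.103 m³/s
Panel 4-5: Δb = 6.4 m, d̄ = (1.07+0.00)/2 = 0.535, v̄ = (0.65+0.00)/2 = 0.325 → q = 6.4×0.535×0.325 = 1.113 m³/s
Q = Σ q = 14.59 m³/s

14.6 m³/s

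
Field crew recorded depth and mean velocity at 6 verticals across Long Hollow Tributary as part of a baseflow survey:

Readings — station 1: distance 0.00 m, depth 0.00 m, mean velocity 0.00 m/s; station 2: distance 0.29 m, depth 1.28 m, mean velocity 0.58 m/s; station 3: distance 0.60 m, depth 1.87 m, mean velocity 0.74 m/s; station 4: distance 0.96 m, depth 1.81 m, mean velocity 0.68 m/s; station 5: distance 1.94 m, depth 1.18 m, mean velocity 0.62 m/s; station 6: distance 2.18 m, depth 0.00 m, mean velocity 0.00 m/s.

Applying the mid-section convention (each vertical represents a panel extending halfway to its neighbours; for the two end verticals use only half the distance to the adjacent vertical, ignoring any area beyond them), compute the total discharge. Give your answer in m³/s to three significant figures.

1.96 m³/s

w_2 = (0.60 − 0.00)/2 = 0.3 m; q_2 = 0.58 × 1.28 × 0.3 = 0.2227 m³/s
w_3 = (0.96 − 0.29)/2 = 0.335 m; q_3 = 0.74 × 1.87 × 0.335 = 0.4636 m³/s
w_4 = (1.94 − 0.60)/2 = 0.67 m; q_4 = 0.68 × 1.81 × 0.67 = 0.8246 m³/s
w_5 = (2.18 − 0.96)/2 = 0.61 m; q_5 = 0.62 × 1.18 × 0.61 = 0.4463 m³/s
Stations 1, 6 contribute zero (depth or velocity is 0).
Q = Σ qᵢ = 1.957 m³/s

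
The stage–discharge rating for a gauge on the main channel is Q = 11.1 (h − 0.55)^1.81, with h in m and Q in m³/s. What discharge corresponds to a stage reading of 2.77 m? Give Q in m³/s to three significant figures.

Q = 11.1 × (2.77 − 0.55)^1.81 = 11.1 × 2.22^1.81 = 47.01 m³/s

47.0 m³/s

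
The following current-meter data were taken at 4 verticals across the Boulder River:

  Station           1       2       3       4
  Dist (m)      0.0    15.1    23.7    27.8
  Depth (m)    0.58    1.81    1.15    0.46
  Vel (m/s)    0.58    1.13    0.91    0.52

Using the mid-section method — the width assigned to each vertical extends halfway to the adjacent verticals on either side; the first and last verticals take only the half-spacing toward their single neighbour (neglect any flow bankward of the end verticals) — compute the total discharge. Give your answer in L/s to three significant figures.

33900 L/s

w_1 = (15.1 − 0.0)/2 = 7.55 m; q_1 = 0.58 × 0.58 × 7.55 = 2.540 m³/s
w_2 = (23.7 − 0.0)/2 = 11.85 m; q_2 = 1.13 × 1.81 × 11.85 = 24.24 m³/s
w_3 = (27.8 − 15.1)/2 = 6.35 m; q_3 = 0.91 × 1.15 × 6.35 = 6.645 m³/s
w_4 = (27.8 − 23.7)/2 = 2.05 m; q_4 = 0.52 × 0.46 × 2.05 = 0.4904 m³/s
Q = Σ qᵢ = 33.91 m³/s
= 33.91 × 1000 = 33910 L/s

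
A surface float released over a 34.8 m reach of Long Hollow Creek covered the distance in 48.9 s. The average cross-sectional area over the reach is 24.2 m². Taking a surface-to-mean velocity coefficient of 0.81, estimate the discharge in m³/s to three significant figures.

13.9 m³/s

v_surface = L / t̄ = 34.8 / 48.9 = 0.7117 m/s
v_mean = 0.81 × 0.7117 = 0.5764 m/s
Q = A × v_mean = 24.2 × 0.5764 = 13.95 m³/s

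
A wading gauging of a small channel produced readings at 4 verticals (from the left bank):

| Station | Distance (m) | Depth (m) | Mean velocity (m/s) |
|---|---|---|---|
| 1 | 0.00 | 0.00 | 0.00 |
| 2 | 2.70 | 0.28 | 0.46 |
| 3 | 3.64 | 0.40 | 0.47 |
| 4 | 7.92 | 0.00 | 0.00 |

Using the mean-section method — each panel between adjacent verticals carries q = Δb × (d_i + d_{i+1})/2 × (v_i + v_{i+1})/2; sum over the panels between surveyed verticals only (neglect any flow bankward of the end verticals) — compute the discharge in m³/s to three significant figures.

Panel 1-2: Δb = 2.7 m, d̄ = (0.00+0.28)/2 = 0.14, v̄ = (0.00+0.46)/2 = 0.23 → q = 2.7×0.14×0.23 = 0.08694 m³/s
Panel 2-3: Δb = 0.94 m, d̄ = (0.28+0.40)/2 = 0.34, v̄ = (0.46+0.47)/2 = 0.465 → q = 0.94×0.34×0.465 = 0.1486 m³/s
Panel 3-4: Δb = 4.28 m, d̄ = (0.40+0.00)/2 = 0.2, v̄ = (0.47+0.00)/2 = 0.235 → q = 4.28×0.2×0.235 = 0.2012 m³/s
Q = Σ q = 0.4367 m³/s

0.437 m³/s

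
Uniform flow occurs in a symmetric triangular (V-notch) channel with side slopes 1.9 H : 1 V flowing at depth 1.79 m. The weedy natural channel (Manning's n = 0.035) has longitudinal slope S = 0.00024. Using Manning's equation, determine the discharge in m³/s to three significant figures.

2.31 m³/s

A = z·y² = 1.9×1.79² = 6.088 m²
P = 2y√(1+z²) = 2×1.79×√(1+1.9²) = 7.687 m
R = A/P = 6.088/7.687 = 0.7920 m
Q = (1/n)·A·R^(2/3)·S^(1/2) = (1/0.035) × 6.088 × 0.7920^(2/3) × 0.00024^(1/2) = 2.307 m³/s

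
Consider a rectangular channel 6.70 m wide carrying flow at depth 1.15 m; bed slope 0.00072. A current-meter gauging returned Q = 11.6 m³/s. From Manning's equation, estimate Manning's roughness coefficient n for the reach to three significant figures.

A = b·y = 6.70 × 1.15 = 7.705 m²
P = b + 2y = 6.70 + 2×1.15 = 9.000 m
R = A/P = 7.705/9.000 = 0.8561 m
n = (1/Q)·A·R^(2/3)·S^(1/2) = (1/11.6) × 7.705 × 0.9016 × 0.02683 = 0.01607

0.0161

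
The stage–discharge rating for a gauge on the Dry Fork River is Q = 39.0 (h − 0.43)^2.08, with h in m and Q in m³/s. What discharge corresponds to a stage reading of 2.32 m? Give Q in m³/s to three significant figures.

Q = 39.0 × (2.32 − 0.43)^2.08 = 39.0 × 1.89^2.08 = 146.6 m³/s

147 m³/s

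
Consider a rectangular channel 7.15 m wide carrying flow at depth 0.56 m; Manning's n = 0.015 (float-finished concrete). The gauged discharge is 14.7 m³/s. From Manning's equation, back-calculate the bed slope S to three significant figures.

A = b·y = 7.15 × 0.56 = 4.004 m²
P = b + 2y = 7.15 + 2×0.56 = 8.270 m
R = A/P = 4.004/8.270 = 0.4842 m
S = (Q·n / (1·A·R^(2/3)))² = (14.7×0.015 / (1×4.004×0.6166))² = 0.007977

0.00798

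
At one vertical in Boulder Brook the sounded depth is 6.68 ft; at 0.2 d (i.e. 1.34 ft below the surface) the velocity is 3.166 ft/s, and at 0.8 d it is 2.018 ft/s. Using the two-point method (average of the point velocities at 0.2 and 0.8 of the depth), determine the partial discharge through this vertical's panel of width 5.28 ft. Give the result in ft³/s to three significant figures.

v̄ = (3.166 + 2.018) / 2 = 2.592 ft/s
q = v̄ × d × w = 2.592 × 6.68 × 5.28 = 91.42 ft³/s

91.4 ft³/s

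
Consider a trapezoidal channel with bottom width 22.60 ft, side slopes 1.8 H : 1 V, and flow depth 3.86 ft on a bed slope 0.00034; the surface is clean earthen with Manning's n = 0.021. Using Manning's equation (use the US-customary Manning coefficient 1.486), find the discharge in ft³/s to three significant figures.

307 ft³/s

A = (b + z·y)·y = (22.60 + 1.8×3.86)×3.86 = 114.1 ft²
P = b + 2y√(1+z²) = 22.60 + 2×3.86×√(1+1.8²) = 38.50 ft
R = A/P = 114.1/38.50 = 2.963 ft
Q = (1.486/n)·A·R^(2/3)·S^(1/2) = (1.486/0.021) × 114.1 × 2.963^(2/3) × 0.00034^(1/2) = 307.0 ft³/s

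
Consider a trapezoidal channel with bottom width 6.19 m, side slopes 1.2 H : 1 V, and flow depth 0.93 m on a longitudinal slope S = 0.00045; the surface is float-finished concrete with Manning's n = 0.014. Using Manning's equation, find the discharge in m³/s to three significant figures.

A = (b + z·y)·y = (6.19 + 1.2×0.93)×0.93 = 6.795 m²
P = b + 2y√(1+z²) = 6.19 + 2×0.93×√(1+1.2²) = 9.095 m
R = A/P = 6.795/9.095 = 0.7470 m
Q = (1/n)·A·R^(2/3)·S^(1/2) = (1/0.014) × 6.795 × 0.7470^(2/3) × 0.00045^(1/2) = 8.476 m³/s

8.48 m³/s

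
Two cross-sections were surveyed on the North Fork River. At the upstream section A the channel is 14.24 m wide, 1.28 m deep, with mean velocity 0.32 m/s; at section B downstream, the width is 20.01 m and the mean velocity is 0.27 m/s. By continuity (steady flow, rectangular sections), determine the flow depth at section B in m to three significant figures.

1.08 m

Q = A₁V₁ = (14.24×1.28) × 0.32 = 5.833 m³/s
d₂ = Q/(b₂ V₂) = 5.833/(20.01×0.27) = 1.080 m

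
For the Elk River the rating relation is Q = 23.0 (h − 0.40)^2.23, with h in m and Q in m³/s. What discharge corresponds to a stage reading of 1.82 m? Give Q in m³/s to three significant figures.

50.3 m³/s

Q = 23.0 × (1.82 − 0.40)^2.23 = 23.0 × 1.42^2.23 = 50.27 m³/s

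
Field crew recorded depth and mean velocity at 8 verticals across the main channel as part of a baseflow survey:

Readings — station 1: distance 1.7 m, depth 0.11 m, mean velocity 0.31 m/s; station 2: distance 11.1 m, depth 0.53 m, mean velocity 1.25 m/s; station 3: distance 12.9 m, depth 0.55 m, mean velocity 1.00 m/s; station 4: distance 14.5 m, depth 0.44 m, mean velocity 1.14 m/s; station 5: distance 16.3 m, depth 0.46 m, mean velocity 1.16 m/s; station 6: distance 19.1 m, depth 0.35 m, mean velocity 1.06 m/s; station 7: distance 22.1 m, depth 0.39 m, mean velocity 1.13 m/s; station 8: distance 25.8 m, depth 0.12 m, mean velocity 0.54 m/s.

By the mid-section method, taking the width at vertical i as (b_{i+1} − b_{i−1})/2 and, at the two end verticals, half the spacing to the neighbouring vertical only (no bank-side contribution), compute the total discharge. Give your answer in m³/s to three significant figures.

9.56 m³/s

w_1 = (11.1 − 1.7)/2 = 4.7 m; q_1 = 0.31 × 0.11 × 4.7 = 0.1603 m³/s
w_2 = (12.9 − 1.7)/2 = 5.6 m; q_2 = 1.25 × 0.53 × 5.6 = 3.710 m³/s
w_3 = (14.5 − 11.1)/2 = 1.7 m; q_3 = 1.00 × 0.55 × 1.7 = 0.9350 m³/s
w_4 = (16.3 − 12.9)/2 = 1.7 m; q_4 = 1.14 × 0.44 × 1.7 = 0.8527 m³/s
w_5 = (19.1 − 14.5)/2 = 2.3 m; q_5 = 1.16 × 0.46 × 2.3 = 1.227 m³/s
w_6 = (22.1 − 16.3)/2 = 2.9 m; q_6 = 1.06 × 0.35 × 2.9 = 1.076 m³/s
w_7 = (25.8 − 19.1)/2 = 3.35 m; q_7 = 1.13 × 0.39 × 3.35 = 1.476 m³/s
w_8 = (25.8 − 22.1)/2 = 1.85 m; q_8 = 0.54 × 0.12 × 1.85 = 0.1199 m³/s
Q = Σ qᵢ = 9.557 m³/s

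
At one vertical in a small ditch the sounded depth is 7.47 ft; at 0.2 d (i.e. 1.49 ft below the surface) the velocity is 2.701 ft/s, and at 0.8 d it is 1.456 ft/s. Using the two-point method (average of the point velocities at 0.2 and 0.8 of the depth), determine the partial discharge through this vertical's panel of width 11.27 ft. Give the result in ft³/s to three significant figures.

v̄ = (2.701 + 1.456) / 2 = 2.079 ft/s
q = v̄ × d × w = 2.079 × 7.47 × 11.27 = 175.0 ft³/s

175 ft³/s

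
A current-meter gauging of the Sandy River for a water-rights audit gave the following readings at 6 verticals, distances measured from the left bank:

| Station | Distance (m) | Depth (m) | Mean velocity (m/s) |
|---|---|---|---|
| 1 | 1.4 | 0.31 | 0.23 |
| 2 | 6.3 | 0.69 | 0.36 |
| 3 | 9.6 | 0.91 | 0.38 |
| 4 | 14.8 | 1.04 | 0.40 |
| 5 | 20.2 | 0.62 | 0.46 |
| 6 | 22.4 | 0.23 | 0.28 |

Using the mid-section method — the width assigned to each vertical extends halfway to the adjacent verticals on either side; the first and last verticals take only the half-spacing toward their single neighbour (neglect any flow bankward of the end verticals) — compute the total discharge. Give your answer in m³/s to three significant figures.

w_1 = (6.3 − 1.4)/2 = 2.45 m; q_1 = 0.23 × 0.31 × 2.45 = 0.1747 m³/s
w_2 = (9.6 − 1.4)/2 = 4.1 m; q_2 = 0.36 × 0.69 × 4.1 = 1.018 m³/s
w_3 = (14.8 − 6.3)/2 = 4.25 m; q_3 = 0.38 × 0.91 × 4.25 = 1.470 m³/s
w_4 = (20.2 − 9.6)/2 = 5.3 m; q_4 = 0.40 × 1.04 × 5.3 = 2.205 m³/s
w_5 = (22.4 − 14.8)/2 = 3.8 m; q_5 = 0.46 × 0.62 × 3.8 = 1.084 m³/s
w_6 = (22.4 − 20.2)/2 = 1.1 m; q_6 = 0.28 × 0.23 × 1.1 = 0.07084 m³/s
Q = Σ qᵢ = 6.022 m³/s

6.02 m³/s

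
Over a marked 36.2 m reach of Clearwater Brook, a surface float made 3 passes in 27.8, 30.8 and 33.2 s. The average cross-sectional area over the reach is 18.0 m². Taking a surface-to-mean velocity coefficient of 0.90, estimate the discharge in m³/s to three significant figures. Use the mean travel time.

t̄ = (27.8 + 30.8 + 33.2) / 3 = 30.6 s
v_surface = L / t̄ = 36.2 / 30.6 = 1.183 m/s
v_mean = 0.90 × 1.183 = 1.065 m/s
Q = A × v_mean = 18.0 × 1.065 = 19.16 m³/s

19.2 m³/s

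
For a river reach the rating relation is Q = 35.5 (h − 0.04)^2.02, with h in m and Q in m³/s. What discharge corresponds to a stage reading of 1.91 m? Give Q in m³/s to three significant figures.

126 m³/s

Q = 35.5 × (1.91 − 0.04)^2.02 = 35.5 × 1.87^2.02 = 125.7 m³/s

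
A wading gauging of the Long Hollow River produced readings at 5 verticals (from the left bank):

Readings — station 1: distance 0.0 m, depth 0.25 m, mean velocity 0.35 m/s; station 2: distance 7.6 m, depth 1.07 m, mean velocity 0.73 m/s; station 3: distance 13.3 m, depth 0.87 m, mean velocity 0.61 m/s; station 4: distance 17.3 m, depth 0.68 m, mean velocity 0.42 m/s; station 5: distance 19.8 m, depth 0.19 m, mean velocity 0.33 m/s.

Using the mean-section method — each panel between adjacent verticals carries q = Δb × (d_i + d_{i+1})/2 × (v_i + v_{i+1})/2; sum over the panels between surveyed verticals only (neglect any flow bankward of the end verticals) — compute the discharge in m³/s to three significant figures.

Panel 1-2: Δb = 7.6 m, d̄ = (0.25+1.07)/2 = 0.66, v̄ = (0.35+0.73)/2 = 0.54 → q = 7.6×0.66×0.54 = 2.709 m³/s
Panel 2-3: Δb = 5.7 m, d̄ = (1.07+0.87)/2 = 0.97, v̄ = (0.73+0.61)/2 = 0.67 → q = 5.7×0.97×0.67 = 3.704 m³/s
Panel 3-4: Δb = 4 m, d̄ = (0.87+0.68)/2 = 0.775, v̄ = (0.61+0.42)/2 = 0.515 → q = 4×0.775×0.515 = 1.597 m³/s
Panel 4-5: Δb = 2.5 m, d̄ = (0.68+0.19)/2 = 0.435, v̄ = (0.42+0.33)/2 = 0.375 → q = 2.5×0.435×0.375 = 0.4078 m³/s
Q = Σ q = 8.417 m³/s

8.42 m³/s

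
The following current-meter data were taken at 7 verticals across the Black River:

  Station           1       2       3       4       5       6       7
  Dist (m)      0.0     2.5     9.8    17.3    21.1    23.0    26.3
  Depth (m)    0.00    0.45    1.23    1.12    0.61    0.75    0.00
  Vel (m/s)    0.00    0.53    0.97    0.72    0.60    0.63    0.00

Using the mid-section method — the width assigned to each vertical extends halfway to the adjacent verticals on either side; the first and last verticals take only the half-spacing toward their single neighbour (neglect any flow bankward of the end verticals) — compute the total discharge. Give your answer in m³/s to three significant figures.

w_2 = (9.8 − 0.0)/2 = 4.9 m; q_2 = 0.53 × 0.45 × 4.9 = 1.169 m³/s
w_3 = (17.3 − 2.5)/2 = 7.4 m; q_3 = 0.97 × 1.23 × 7.4 = 8.829 m³/s
w_4 = (21.1 − 9.8)/2 = 5.65 m; q_4 = 0.72 × 1.12 × 5.65 = 4.556 m³/s
w_5 = (23.0 − 17.3)/2 = 2.85 m; q_5 = 0.60 × 0.61 × 2.85 = 1.043 m³/s
w_6 = (26.3 − 21.1)/2 = 2.6 m; q_6 = 0.63 × 0.75 × 2.6 = 1.229 m³/s
Stations 1, 7 contribute zero (depth or velocity is 0).
Q = Σ qᵢ = 16.83 m³/s

16.8 m³/s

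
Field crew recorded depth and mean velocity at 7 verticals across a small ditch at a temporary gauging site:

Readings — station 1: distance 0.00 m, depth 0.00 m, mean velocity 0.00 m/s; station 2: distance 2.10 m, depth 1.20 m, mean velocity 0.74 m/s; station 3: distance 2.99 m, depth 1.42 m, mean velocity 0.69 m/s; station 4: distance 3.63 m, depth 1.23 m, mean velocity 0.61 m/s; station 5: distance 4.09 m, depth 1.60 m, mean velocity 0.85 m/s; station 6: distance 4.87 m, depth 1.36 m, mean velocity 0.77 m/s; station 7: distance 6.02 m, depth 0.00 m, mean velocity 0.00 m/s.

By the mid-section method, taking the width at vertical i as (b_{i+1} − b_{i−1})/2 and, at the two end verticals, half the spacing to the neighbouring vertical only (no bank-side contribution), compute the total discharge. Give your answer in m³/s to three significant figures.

4.34 m³/s

w_2 = (2.99 − 0.00)/2 = 1.495 m; q_2 = 0.74 × 1.20 × 1.495 = 1.328 m³/s
w_3 = (3.63 − 2.10)/2 = 0.765 m; q_3 = 0.69 × 1.42 × 0.765 = 0.7495 m³/s
w_4 = (4.09 − 2.99)/2 = 0.55 m; q_4 = 0.61 × 1.23 × 0.55 = 0.4127 m³/s
w_5 = (4.87 − 3.63)/2 = 0.62 m; q_5 = 0.85 × 1.60 × 0.62 = 0.8432 m³/s
w_6 = (6.02 − 4.09)/2 = 0.965 m; q_6 = 0.77 × 1.36 × 0.965 = 1.011 m³/s
Stations 1, 7 contribute zero (depth or velocity is 0).
Q = Σ qᵢ = 4.344 m³/s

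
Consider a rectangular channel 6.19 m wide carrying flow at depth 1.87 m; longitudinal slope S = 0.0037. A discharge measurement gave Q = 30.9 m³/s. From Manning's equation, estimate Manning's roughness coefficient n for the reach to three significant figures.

A = b·y = 6.19 × 1.87 = 11.58 m²
P = b + 2y = 6.19 + 2×1.87 = 9.930 m
R = A/P = 11.58/9.930 = 1.166 m
n = (1/Q)·A·R^(2/3)·S^(1/2) = (1/30.9) × 11.58 × 1.108 × 0.06083 = 0.02524

0.0252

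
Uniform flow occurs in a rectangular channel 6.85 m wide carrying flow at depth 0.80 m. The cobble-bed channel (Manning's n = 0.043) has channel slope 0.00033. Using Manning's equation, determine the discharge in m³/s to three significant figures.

A = b·y = 6.85 × 0.80 = 5.480 m²
P = b + 2y = 6.85 + 2×0.80 = 8.450 m
R = A/P = 5.480/8.450 = 0.6485 m
Q = (1/n)·A·R^(2/3)·S^(1/2) = (1/0.043) × 5.480 × 0.6485^(2/3) × 0.00033^(1/2) = 1.735 m³/s

1.73 m³/s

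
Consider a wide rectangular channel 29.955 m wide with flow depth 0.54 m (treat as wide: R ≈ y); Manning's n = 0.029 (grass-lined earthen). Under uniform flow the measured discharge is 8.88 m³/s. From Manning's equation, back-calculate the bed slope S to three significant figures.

A = b·y = 29.955 × 0.54 = 16.18 m²
Wide channel: R ≈ y = 0.54 m
S = (Q·n / (1·A·R^(2/3)))² = (8.88×0.029 / (1×16.18×0.6631))² = 0.0005764

0.000576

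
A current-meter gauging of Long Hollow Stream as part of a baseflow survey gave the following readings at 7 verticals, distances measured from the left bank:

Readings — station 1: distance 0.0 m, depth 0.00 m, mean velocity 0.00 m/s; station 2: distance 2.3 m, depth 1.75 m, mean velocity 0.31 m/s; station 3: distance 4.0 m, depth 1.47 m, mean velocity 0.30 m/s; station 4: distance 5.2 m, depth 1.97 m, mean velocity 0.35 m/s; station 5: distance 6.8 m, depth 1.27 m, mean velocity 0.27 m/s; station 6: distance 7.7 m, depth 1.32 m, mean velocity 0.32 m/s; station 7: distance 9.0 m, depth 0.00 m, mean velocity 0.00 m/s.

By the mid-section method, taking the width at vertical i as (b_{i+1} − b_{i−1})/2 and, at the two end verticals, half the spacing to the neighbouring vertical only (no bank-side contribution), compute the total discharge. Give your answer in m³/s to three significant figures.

w_2 = (4.0 − 0.0)/2 = 2 m; q_2 = 0.31 × 1.75 × 2 = 1.085 m³/s
w_3 = (5.2 − 2.3)/2 = 1.45 m; q_3 = 0.30 × 1.47 × 1.45 = 0.6395 m³/s
w_4 = (6.8 − 4.0)/2 = 1.4 m; q_4 = 0.35 × 1.97 × 1.4 = 0.9653 m³/s
w_5 = (7.7 − 5.2)/2 = 1.25 m; q_5 = 0.27 × 1.27 × 1.25 = 0.4286 m³/s
w_6 = (9.0 − 6.8)/2 = 1.1 m; q_6 = 0.32 × 1.32 × 1.1 = 0.4646 m³/s
Stations 1, 7 contribute zero (depth or velocity is 0).
Q = Σ qᵢ = 3.583 m³/s

3.58 m³/s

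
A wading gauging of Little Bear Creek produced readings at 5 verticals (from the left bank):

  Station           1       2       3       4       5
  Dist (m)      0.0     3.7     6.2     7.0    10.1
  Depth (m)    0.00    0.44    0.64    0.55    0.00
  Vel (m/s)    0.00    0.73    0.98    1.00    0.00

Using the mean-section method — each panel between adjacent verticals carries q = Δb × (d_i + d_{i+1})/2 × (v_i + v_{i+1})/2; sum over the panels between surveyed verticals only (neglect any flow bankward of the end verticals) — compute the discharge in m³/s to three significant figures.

Panel 1-2: Δb = 3.7 m, d̄ = (0.00+0.44)/2 = 0.22, v̄ = (0.00+0.73)/2 = 0.365 → q = 3.7×0.22×0.365 = 0.2971 m³/s
Panel 2-3: Δb = 2.5 m, d̄ = (0.44+0.64)/2 = 0.54, v̄ = (0.73+0.98)/2 = 0.855 → q = 2.5×0.54×0.855 = 1.154 m³/s
Panel 3-4: Δb = 0.8 m, d̄ = (0.64+0.55)/2 = 0.595, v̄ = (0.98+1.00)/2 = 0.99 → q = 0.8×0.595×0.99 = 0.4712 m³/s
Panel 4-5: Δb = 3.1 m, d̄ = (0.55+0.00)/2 = 0.275, v̄ = (1.00+0.00)/2 = 0.5 → q = 3.1×0.275×0.5 = 0.4263 m³/s
Q = Σ q = 2.349 m³/s

2.35 m³/s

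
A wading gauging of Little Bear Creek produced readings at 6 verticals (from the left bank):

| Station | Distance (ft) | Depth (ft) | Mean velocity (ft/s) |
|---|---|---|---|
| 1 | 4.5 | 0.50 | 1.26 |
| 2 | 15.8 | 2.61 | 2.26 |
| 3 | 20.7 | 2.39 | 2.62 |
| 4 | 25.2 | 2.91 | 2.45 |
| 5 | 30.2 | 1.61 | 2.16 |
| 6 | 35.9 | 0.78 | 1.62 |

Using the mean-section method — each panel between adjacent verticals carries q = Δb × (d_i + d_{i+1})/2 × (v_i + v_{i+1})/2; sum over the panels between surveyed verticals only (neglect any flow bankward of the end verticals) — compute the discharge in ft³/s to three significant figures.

Panel 1-2: Δb = 11.3 ft, d̄ = (0.50+2.61)/2 = 1.555, v̄ = (1.26+2.26)/2 = 1.76 → q = 11.3×1.555×1.76 = 30.93 ft³/s
Panel 2-3: Δb = 4.9 ft, d̄ = (2.61+2.39)/2 = 2.5, v̄ = (2.26+2.62)/2 = 2.44 → q = 4.9×2.5×2.44 = 29.89 ft³/s
Panel 3-4: Δb = 4.5 ft, d̄ = (2.39+2.91)/2 = 2.65, v̄ = (2.62+2.45)/2 = 2.535 → q = 4.5×2.65×2.535 = 30.23 ft³/s
Panel 4-5: Δb = 5 ft, d̄ = (2.91+1.61)/2 = 2.26, v̄ = (2.45+2.16)/2 = 2.305 → q = 5×2.26×2.305 = 26.05 ft³/s
Panel 5-6: Δb = 5.7 ft, d̄ = (1.61+0.78)/2 = 1.195, v̄ = (2.16+1.62)/2 = 1.89 → q = 5.7×1.195×1.89 = 12.87 ft³/s
Q = Σ q = 130.0 ft³/s

130 ft³/s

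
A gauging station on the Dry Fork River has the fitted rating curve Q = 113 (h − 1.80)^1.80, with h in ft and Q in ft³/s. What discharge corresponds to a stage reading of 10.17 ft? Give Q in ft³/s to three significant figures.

5180 ft³/s

Q = 113 × (10.17 − 1.80)^1.80 = 113 × 8.37^1.80 = 5176 ft³/s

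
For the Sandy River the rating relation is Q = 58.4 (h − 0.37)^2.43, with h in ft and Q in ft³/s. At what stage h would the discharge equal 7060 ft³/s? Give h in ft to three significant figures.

7.56 ft

h − h₀ = (Q/C)^(1/b) = (7060/58.4)^(1/2.43) = 7.194 ft
h = 0.37 + 7.194 = 7.564 ft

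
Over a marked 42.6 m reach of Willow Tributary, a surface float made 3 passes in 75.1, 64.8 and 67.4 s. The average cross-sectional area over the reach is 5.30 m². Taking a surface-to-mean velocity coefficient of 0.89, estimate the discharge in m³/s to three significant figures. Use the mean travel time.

2.91 m³/s

t̄ = (75.1 + 64.8 + 67.4) / 3 = 69.1 s
v_surface = L / t̄ = 42.6 / 69.1 = 0.6165 m/s
v_mean = 0.89 × 0.6165 = 0.5487 m/s
Q = A × v_mean = 5.30 × 0.5487 = 2.908 m³/s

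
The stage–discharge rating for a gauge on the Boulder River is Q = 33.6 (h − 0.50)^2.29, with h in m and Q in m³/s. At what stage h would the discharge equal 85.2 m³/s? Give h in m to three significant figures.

2.00 m

h − h₀ = (Q/C)^(1/b) = (85.2/33.6)^(1/2.29) = 1.501 m
h = 0.50 + 1.501 = 2.001 m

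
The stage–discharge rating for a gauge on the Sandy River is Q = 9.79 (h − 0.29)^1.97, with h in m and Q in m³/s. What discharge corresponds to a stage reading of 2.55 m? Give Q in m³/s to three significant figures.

48.8 m³/s

Q = 9.79 × (2.55 − 0.29)^1.97 = 9.79 × 2.26^1.97 = 48.80 m³/s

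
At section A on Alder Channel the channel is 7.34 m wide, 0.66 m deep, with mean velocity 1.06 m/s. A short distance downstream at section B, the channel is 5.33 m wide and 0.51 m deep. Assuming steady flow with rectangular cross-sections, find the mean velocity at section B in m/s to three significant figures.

Q = A₁V₁ = (7.34×0.66) × 1.06 = 5.135 m³/s
A₂ = 5.33 × 0.51 = 2.718 m²
V₂ = Q/A₂ = 5.135/2.718 = 1.889 m/s

1.89 m/s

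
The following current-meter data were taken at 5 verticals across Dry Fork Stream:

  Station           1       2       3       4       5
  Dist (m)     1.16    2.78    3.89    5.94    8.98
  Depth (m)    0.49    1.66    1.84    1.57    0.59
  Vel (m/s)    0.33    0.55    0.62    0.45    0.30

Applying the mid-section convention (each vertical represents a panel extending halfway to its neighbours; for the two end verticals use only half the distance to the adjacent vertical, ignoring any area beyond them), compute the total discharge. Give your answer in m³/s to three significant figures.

5.25 m³/s

w_1 = (2.78 − 1.16)/2 = 0.81 m; q_1 = 0.33 × 0.49 × 0.81 = 0.1310 m³/s
w_2 = (3.89 − 1.16)/2 = 1.365 m; q_2 = 0.55 × 1.66 × 1.365 = 1.246 m³/s
w_3 = (5.94 − 2.78)/2 = 1.58 m; q_3 = 0.62 × 1.84 × 1.58 = 1.802 m³/s
w_4 = (8.98 − 3.89)/2 = 2.545 m; q_4 = 0.45 × 1.57 × 2.545 = 1.798 m³/s
w_5 = (8.98 − 5.94)/2 = 1.52 m; q_5 = 0.30 × 0.59 × 1.52 = 0.2690 m³/s
Q = Σ qᵢ = 5.247 m³/s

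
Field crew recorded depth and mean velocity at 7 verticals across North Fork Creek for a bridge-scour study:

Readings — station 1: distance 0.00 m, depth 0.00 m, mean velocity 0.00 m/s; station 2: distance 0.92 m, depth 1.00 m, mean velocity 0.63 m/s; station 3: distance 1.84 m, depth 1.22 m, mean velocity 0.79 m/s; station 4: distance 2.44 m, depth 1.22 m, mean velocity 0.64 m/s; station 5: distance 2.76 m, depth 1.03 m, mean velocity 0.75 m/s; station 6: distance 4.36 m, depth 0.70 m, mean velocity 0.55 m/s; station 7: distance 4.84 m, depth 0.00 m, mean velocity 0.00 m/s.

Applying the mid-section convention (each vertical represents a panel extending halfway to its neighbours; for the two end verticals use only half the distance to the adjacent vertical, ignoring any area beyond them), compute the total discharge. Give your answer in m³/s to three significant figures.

w_2 = (1.84 − 0.00)/2 = 0.92 m; q_2 = 0.63 × 1.00 × 0.92 = 0.5796 m³/s
w_3 = (2.44 − 0.92)/2 = 0.76 m; q_3 = 0.79 × 1.22 × 0.76 = 0.7325 m³/s
w_4 = (2.76 − 1.84)/2 = 0.46 m; q_4 = 0.64 × 1.22 × 0.46 = 0.3592 m³/s
w_5 = (4.36 − 2.44)/2 = 0.96 m; q_5 = 0.75 × 1.03 × 0.96 = 0.7416 m³/s
w_6 = (4.84 − 2.76)/2 = 1.04 m; q_6 = 0.55 × 0.70 × 1.04 = 0.4004 m³/s
Stations 1, 7 contribute zero (depth or velocity is 0).
Q = Σ qᵢ = 2.813 m³/s

2.81 m³/s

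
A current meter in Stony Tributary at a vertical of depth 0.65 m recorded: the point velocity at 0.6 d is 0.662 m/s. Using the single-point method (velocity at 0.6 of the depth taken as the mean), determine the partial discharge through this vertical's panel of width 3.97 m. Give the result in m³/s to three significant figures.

1.71 m³/s

v̄ = v₀.₆ = 0.662 m/s
q = v̄ × d × w = 0.6620 × 0.65 × 3.97 = 1.708 m³/s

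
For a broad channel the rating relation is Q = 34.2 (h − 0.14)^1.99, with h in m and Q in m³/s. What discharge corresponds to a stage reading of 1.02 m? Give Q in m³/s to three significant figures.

26.5 m³/s

Q = 34.2 × (1.02 − 0.14)^1.99 = 34.2 × 0.88^1.99 = 26.52 m³/s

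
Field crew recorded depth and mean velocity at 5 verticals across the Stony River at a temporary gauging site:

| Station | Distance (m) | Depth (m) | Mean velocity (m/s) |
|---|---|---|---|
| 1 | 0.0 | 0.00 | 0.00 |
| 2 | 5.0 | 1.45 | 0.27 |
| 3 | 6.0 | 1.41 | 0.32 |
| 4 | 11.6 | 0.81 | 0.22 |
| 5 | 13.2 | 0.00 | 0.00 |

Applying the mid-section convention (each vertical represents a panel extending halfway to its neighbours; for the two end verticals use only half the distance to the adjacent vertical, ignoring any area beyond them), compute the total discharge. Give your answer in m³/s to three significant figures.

w_2 = (6.0 − 0.0)/2 = 3 m; q_2 = 0.27 × 1.45 × 3 = 1.175 m³/s
w_3 = (11.6 − 5.0)/2 = 3.3 m; q_3 = 0.32 × 1.41 × 3.3 = 1.489 m³/s
w_4 = (13.2 − 6.0)/2 = 3.6 m; q_4 = 0.22 × 0.81 × 3.6 = 0.6415 m³/s
Stations 1, 5 contribute zero (depth or velocity is 0).
Q = Σ qᵢ = 3.305 m³/s

3.30 m³/s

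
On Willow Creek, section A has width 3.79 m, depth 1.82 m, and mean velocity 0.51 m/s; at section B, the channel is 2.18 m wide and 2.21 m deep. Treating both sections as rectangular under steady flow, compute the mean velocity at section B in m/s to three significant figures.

0.730 m/s

Q = A₁V₁ = (3.79×1.82) × 0.51 = 3.518 m³/s
A₂ = 2.18 × 2.21 = 4.818 m²
V₂ = Q/A₂ = 3.518/4.818 = 0.7302 m/s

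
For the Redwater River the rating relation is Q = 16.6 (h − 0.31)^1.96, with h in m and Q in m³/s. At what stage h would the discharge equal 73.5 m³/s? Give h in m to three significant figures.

2.45 m

h − h₀ = (Q/C)^(1/b) = (73.5/16.6)^(1/1.96) = 2.136 m
h = 0.31 + 2.136 = 2.446 m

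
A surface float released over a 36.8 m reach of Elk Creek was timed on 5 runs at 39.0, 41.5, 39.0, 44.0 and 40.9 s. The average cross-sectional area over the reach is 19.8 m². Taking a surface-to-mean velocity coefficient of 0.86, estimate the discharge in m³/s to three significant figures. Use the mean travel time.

t̄ = (39.0 + 41.5 + 39.0 + 44.0 + 40.9) / 5 = 40.88 s
v_surface = L / t̄ = 36.8 / 40.88 = 0.9002 m/s
v_mean = 0.86 × 0.9002 = 0.7742 m/s
Q = A × v_mean = 19.8 × 0.7742 = 15.33 m³/s

15.3 m³/s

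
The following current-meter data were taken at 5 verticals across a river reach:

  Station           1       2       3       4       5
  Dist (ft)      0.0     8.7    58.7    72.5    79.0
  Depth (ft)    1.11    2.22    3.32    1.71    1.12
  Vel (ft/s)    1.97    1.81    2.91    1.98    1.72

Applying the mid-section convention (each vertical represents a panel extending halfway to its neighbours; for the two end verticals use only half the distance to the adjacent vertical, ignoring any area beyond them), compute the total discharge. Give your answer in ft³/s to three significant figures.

476 ft³/s

w_1 = (8.7 − 0.0)/2 = 4.35 ft; q_1 = 1.97 × 1.11 × 4.35 = 9.512 ft³/s
w_2 = (58.7 − 0.0)/2 = 29.35 ft; q_2 = 1.81 × 2.22 × 29.35 = 117.9 ft³/s
w_3 = (72.5 − 8.7)/2 = 31.9 ft; q_3 = 2.91 × 3.32 × 31.9 = 308.2 ft³/s
w_4 = (79.0 − 58.7)/2 = 10.15 ft; q_4 = 1.98 × 1.71 × 10.15 = 34.37 ft³/s
w_5 = (79.0 − 72.5)/2 = 3.25 ft; q_5 = 1.72 × 1.12 × 3.25 = 6.261 ft³/s
Q = Σ qᵢ = 476.3 ft³/s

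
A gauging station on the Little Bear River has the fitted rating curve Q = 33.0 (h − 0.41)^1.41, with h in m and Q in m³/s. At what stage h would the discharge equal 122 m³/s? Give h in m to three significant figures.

h − h₀ = (Q/C)^(1/b) = (122/33.0)^(1/1.41) = 2.528 m
h = 0.41 + 2.528 = 2.938 m

2.94 m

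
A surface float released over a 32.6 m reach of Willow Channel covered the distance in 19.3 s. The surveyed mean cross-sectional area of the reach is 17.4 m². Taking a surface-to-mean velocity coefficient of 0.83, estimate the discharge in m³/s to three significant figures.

v_surface = L / t̄ = 32.6 / 19.3 = 1.689 m/s
v_mean = 0.83 × 1.689 = 1.402 m/s
Q = A × v_mean = 17.4 × 1.402 = 24.39 m³/s

24.4 m³/s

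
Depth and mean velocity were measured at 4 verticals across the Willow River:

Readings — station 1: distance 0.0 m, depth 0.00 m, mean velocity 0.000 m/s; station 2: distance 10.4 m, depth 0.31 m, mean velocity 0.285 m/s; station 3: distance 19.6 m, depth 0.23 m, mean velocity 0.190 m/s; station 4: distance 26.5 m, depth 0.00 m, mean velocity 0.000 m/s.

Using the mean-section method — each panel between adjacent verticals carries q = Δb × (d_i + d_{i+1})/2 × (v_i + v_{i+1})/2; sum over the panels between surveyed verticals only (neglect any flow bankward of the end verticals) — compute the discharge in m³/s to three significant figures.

0.895 m³/s

Panel 1-2: Δb = 10.4 m, d̄ = (0.00+0.31)/2 = 0.155, v̄ = (0.000+0.285)/2 = 0.1425 → q = 10.4×0.155×0.1425 = 0.2297 m³/s
Panel 2-3: Δb = 9.2 m, d̄ = (0.31+0.23)/2 = 0.27, v̄ = (0.285+0.190)/2 = 0.2375 → q = 9.2×0.27×0.2375 = 0.5900 m³/s
Panel 3-4: Δb = 6.9 m, d̄ = (0.23+0.00)/2 = 0.115, v̄ = (0.190+0.000)/2 = 0.095 → q = 6.9×0.115×0.095 = 0.07538 m³/s
Q = Σ q = 0.8950 m³/s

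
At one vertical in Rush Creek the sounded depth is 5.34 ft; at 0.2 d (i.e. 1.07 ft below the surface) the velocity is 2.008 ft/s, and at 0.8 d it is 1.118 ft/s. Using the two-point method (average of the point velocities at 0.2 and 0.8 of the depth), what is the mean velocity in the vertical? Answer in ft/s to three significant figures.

v̄ = (2.008 + 1.118) / 2 = 1.563 ft/s

1.56 ft/s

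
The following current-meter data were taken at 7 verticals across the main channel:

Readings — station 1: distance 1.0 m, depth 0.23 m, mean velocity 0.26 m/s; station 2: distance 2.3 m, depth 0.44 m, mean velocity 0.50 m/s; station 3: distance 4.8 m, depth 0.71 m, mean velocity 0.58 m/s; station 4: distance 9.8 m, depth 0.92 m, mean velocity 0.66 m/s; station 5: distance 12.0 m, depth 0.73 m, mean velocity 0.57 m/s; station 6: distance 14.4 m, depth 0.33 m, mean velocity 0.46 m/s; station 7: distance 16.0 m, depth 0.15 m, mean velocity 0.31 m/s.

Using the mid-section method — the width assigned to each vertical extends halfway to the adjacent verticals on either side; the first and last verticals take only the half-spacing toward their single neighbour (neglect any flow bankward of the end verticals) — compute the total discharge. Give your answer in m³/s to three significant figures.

5.48 m³/s

w_1 = (2.3 − 1.0)/2 = 0.65 m; q_1 = 0.26 × 0.23 × 0.65 = 0.03887 m³/s
w_2 = (4.8 − 1.0)/2 = 1.9 m; q_2 = 0.50 × 0.44 × 1.9 = 0.4180 m³/s
w_3 = (9.8 − 2.3)/2 = 3.75 m; q_3 = 0.58 × 0.71 × 3.75 = 1.544 m³/s
w_4 = (12.0 − 4.8)/2 = 3.6 m; q_4 = 0.66 × 0.92 × 3.6 = 2.186 m³/s
w_5 = (14.4 − 9.8)/2 = 2.3 m; q_5 = 0.57 × 0.73 × 2.3 = 0.9570 m³/s
w_6 = (16.0 − 12.0)/2 = 2 m; q_6 = 0.46 × 0.33 × 2 = 0.3036 m³/s
w_7 = (16.0 − 14.4)/2 = 0.8 m; q_7 = 0.31 × 0.15 × 0.8 = 0.03720 m³/s
Q = Σ qᵢ = 5.485 m³/s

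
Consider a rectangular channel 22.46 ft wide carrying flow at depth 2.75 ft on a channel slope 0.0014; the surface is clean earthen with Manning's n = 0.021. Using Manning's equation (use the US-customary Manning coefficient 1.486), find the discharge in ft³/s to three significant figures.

277 ft³/s

A = b·y = 22.46 × 2.75 = 61.77 ft²
P = b + 2y = 22.46 + 2×2.75 = 27.96 ft
R = A/P = 61.77/27.96 = 2.209 ft
Q = (1.486/n)·A·R^(2/3)·S^(1/2) = (1.486/0.021) × 61.77 × 2.209^(2/3) × 0.0014^(1/2) = 277.4 ft³/s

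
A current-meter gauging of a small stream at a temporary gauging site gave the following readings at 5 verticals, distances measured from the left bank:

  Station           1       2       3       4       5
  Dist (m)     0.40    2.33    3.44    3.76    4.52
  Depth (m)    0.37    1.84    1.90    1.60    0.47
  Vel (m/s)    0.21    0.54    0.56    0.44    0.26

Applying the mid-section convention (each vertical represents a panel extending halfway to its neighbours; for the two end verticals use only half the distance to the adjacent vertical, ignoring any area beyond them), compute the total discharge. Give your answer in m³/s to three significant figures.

w_1 = (2.33 − 0.40)/2 = 0.965 m; q_1 = 0.21 × 0.37 × 0.965 = 0.07498 m³/s
w_2 = (3.44 − 0.40)/2 = 1.52 m; q_2 = 0.54 × 1.84 × 1.52 = 1.510 m³/s
w_3 = (3.76 − 2.33)/2 = 0.715 m; q_3 = 0.56 × 1.90 × 0.715 = 0.7608 m³/s
w_4 = (4.52 − 3.44)/2 = 0.54 m; q_4 = 0.44 × 1.60 × 0.54 = 0.3802 m³/s
w_5 = (4.52 − 3.76)/2 = 0.38 m; q_5 = 0.26 × 0.47 × 0.38 = 0.04644 m³/s
Q = Σ qᵢ = 2.773 m³/s

2.77 m³/s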